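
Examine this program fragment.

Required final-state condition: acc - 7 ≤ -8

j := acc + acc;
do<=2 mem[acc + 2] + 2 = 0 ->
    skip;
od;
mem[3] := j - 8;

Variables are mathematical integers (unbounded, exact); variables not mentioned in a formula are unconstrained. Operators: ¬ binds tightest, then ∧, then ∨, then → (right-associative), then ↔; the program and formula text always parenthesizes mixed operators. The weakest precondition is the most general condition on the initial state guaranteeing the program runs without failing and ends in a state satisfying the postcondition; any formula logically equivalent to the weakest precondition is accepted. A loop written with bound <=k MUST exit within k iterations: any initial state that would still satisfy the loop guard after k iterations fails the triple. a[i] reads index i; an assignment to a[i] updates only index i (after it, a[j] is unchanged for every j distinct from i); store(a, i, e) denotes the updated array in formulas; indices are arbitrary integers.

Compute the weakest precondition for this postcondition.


Working backward. After the program, the postcondition acc - 7 ≤ -8 must hold; in canonical form it is acc ≤ -1.
Before mem[3] := j - 8: acc ≤ -1
Before the loop (bound <=2), unroll the exhaustion recursion (WP_0 = exit-now case; WP_j = one more guarded iteration, up to j = 2):
  WP_0: (¬(mem[acc + 2] = -2)) ∧ acc ≤ -1
  WP_1: (mem[acc + 2] = -2 → ((¬(mem[acc + 2] = -2)) ∧ acc ≤ -1)) ∧ ((¬(mem[acc + 2] = -2)) → acc ≤ -1)
  WP_2: (mem[acc + 2] = -2 → ((mem[acc + 2] = -2 → ((¬(mem[acc + 2] = -2)) ∧ acc ≤ -1)) ∧ ((¬(mem[acc + 2] = -2)) → acc ≤ -1))) ∧ ((¬(mem[acc + 2] = -2)) → acc ≤ -1)
So before the loop: (mem[acc + 2] = -2 → ((mem[acc + 2] = -2 → ((¬(mem[acc + 2] = -2)) ∧ acc ≤ -1)) ∧ ((¬(mem[acc + 2] = -2)) → acc ≤ -1))) ∧ ((¬(mem[acc + 2] = -2)) → acc ≤ -1)
Before j := acc + acc: (mem[acc + 2] = -2 → ((mem[acc + 2] = -2 → ((¬(mem[acc + 2] = -2)) ∧ acc ≤ -1)) ∧ ((¬(mem[acc + 2] = -2)) → acc ≤ -1))) ∧ ((¬(mem[acc + 2] = -2)) → acc ≤ -1)
Answer: WP = (mem[acc + 2] = -2 → ((mem[acc + 2] = -2 → ((¬(mem[acc + 2] = -2)) ∧ acc ≤ -1)) ∧ ((¬(mem[acc + 2] = -2)) → acc ≤ -1))) ∧ ((¬(mem[acc + 2] = -2)) → acc ≤ -1)


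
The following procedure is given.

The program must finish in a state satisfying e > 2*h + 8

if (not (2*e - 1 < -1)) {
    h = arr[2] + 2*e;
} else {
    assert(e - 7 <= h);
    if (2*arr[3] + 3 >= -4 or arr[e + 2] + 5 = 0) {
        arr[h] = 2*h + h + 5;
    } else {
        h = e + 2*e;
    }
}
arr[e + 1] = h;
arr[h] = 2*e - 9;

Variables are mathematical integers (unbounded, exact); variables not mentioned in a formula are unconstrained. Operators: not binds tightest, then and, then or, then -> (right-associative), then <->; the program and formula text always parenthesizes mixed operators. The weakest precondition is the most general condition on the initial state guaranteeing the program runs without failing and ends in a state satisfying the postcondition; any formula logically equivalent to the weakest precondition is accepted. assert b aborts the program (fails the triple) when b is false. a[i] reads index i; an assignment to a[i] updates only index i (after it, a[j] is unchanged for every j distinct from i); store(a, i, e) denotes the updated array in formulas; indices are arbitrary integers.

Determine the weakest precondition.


Working backward. After the program, e > 2*h + 8 must hold.
Before arr[h] := 2*e - 9: e > 2*h + 8
Before arr[e + 1] := h: e > 2*h + 8
Then branch requires 2*arr[2] + 3*e < -8; else branch requires e <= h + 7 and ((2*arr[3] >= -7 or arr[e + 2] = -5) -> e > 2*h + 8) and ((not (2*arr[3] >= -7 or arr[e + 2] = -5)) -> 5*e < -8).
Before the if: ((not (2*e < 0)) -> 2*arr[2] + 3*e < -8) and (2*e < 0 -> (e <= h + 7 and ((2*arr[3] >= -7 or arr[e + 2] = -5) -> e > 2*h + 8) and ((not (2*arr[3] >= -7 or arr[e + 2] = -5)) -> 5*e < -8)))
Answer: WP = ((not (2*e < 0)) -> 2*arr[2] + 3*e < -8) and (2*e < 0 -> (e <= h + 7 and ((2*arr[3] >= -7 or arr[e + 2] = -5) -> e > 2*h + 8) and ((not (2*arr[3] >= -7 or arr[e + 2] = -5)) -> 5*e < -8)))


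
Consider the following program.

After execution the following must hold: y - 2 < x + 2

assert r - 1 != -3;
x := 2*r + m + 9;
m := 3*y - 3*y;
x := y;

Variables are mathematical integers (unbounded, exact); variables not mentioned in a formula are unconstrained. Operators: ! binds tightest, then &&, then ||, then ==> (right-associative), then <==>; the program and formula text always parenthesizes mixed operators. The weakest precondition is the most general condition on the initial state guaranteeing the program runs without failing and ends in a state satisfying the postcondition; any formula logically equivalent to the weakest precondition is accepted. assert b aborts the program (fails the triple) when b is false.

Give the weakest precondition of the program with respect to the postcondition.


Working backward. After the program, the postcondition y - 2 < x + 2 must hold; in canonical form it is y < x + 4.
Before x := y: true
Before m := 3*y - 3*y: true
Before x := 2*r + m + 9: true
Before assert r - 1 != -3: r != -2
Answer: WP = r != -2


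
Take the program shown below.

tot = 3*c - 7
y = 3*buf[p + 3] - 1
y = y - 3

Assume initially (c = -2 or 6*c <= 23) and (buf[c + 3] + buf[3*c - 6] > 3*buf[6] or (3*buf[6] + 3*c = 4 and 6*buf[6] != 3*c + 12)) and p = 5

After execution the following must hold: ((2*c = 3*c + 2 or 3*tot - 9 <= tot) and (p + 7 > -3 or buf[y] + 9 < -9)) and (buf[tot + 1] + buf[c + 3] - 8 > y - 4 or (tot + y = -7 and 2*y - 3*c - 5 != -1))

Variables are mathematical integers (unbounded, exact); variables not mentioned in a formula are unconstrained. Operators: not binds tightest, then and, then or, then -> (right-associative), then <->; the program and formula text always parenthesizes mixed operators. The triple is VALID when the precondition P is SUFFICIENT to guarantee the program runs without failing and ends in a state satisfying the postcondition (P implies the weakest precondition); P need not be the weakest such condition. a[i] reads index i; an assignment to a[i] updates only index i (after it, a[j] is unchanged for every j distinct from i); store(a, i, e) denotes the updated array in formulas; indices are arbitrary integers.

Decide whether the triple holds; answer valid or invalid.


Working backward. After the program, the postcondition ((2*c = 3*c + 2 or 3*tot - 9 <= tot) and (p + 7 > -3 or buf[y] + 9 < -9)) and (buf[tot + 1] + buf[c + 3] - 8 > y - 4 or (tot + y = -7 and 2*y - 3*c - 5 != -1)) must hold; in canonical form it is (c = -2 or 2*tot <= 9) and (p > -10 or buf[y] < -18) and (buf[c + 3] + buf[tot + 1] > y + 4 or (tot + y = -7 and 2*y != 3*c + 4)).
Before y := y - 3: (c = -2 or 2*tot <= 9) and (p > -10 or buf[y - 3] < -18) and (buf[c + 3] + buf[tot + 1] > y + 1 or (tot + y = -4 and 2*y != 3*c + 10))
Before y := 3*buf[p + 3] - 1: (c = -2 or 2*tot <= 9) and (p > -10 or buf[3*buf[p + 3] - 4] < -18) and (buf[c + 3] + buf[tot + 1] > 3*buf[p + 3] or (3*buf[p + 3] + tot = -3 and 6*buf[p + 3] != 3*c + 12))
Before tot := 3*c - 7: (c = -2 or 6*c <= 23) and (p > -10 or buf[3*buf[p + 3] - 4] < -18) and (buf[c + 3] + buf[3*c - 6] > 3*buf[p + 3] or (3*buf[p + 3] + 3*c = 4 and 6*buf[p + 3] != 3*c + 12))
The weakest precondition is (c = -2 or 6*c <= 23) and (p > -10 or buf[3*buf[p + 3] - 4] < -18) and (buf[c + 3] + buf[3*c - 6] > 3*buf[p + 3] or (3*buf[p + 3] + 3*c = 4 and 6*buf[p + 3] != 3*c + 12)).
Check whether (c = -2 or 6*c <= 23) and (buf[c + 3] + buf[3*c - 6] > 3*buf[6] or (3*buf[6] + 3*c = 4 and 6*buf[6] != 3*c + 12)) and p = 5 implies it.
Countermodel: at the initial state buf = {[-6] = -2, [3] = 0, [6] = -1, [8] = 15521, [46559] = -2, elsewhere -2}, c = 0, p = 5, the precondition holds but the weakest precondition fails.
Answer: invalid


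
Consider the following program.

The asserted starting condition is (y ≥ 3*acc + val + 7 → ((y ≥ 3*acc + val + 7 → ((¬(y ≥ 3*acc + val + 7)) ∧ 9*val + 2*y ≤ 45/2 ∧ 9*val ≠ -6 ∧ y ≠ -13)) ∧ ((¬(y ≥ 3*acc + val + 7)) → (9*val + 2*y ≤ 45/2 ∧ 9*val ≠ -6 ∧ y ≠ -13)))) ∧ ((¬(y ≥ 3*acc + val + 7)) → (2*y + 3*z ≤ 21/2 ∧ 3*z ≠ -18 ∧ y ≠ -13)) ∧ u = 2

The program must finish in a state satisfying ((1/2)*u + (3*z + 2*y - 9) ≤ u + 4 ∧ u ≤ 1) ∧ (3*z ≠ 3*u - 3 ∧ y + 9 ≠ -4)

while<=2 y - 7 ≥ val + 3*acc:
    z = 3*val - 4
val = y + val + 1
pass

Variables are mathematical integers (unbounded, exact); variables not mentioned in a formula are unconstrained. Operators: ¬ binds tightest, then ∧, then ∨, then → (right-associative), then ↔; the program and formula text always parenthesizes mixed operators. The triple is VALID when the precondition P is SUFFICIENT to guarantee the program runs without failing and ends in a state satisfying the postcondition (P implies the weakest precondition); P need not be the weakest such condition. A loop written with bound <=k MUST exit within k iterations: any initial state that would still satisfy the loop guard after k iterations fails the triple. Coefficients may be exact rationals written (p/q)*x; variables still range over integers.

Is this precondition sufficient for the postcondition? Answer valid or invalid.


Working backward. After the program, the postcondition ((1/2)*u + (3*z + 2*y - 9) ≤ u + 4 ∧ u ≤ 1) ∧ (3*z ≠ 3*u - 3 ∧ y + 9 ≠ -4) must hold; in canonical form it is 2*y + 3*z ≤ (1/2)*u + 13 ∧ u ≤ 1 ∧ 3*z ≠ 3*u - 3 ∧ y ≠ -13.
Before skip: 2*y + 3*z ≤ (1/2)*u + 13 ∧ u ≤ 1 ∧ 3*z ≠ 3*u - 3 ∧ y ≠ -13
Before val := y + val + 1: 2*y + 3*z ≤ (1/2)*u + 13 ∧ u ≤ 1 ∧ 3*z ≠ 3*u - 3 ∧ y ≠ -13
Before the loop (bound <=2), unroll the exhaustion recursion (WP_0 = exit-now case; WP_j = one more guarded iteration, up to j = 2):
  WP_0: (¬(y ≥ 3*acc + val + 7)) ∧ 2*y + 3*z ≤ (1/2)*u + 13 ∧ u ≤ 1 ∧ 3*z ≠ 3*u - 3 ∧ y ≠ -13
  WP_1: (y ≥ 3*acc + val + 7 → ((¬(y ≥ 3*acc + val + 7)) ∧ 9*val + 2*y ≤ (1/2)*u + 25 ∧ u ≤ 1 ∧ 9*val ≠ 3*u + 9 ∧ y ≠ -13)) ∧ ((¬(y ≥ 3*acc + val + 7)) → (2*y + 3*z ≤ (1/2)*u + 13 ∧ u ≤ 1 ∧ 3*z ≠ 3*u - 3 ∧ y ≠ -13))
  WP_2: (y ≥ 3*acc + val + 7 → ((y ≥ 3*acc + val + 7 → ((¬(y ≥ 3*acc + val + 7)) ∧ 9*val + 2*y ≤ (1/2)*u + 25 ∧ u ≤ 1 ∧ 9*val ≠ 3*u + 9 ∧ y ≠ -13)) ∧ ((¬(y ≥ 3*acc + val + 7)) → (9*val + 2*y ≤ (1/2)*u + 25 ∧ u ≤ 1 ∧ 9*val ≠ 3*u + 9 ∧ y ≠ -13)))) ∧ ((¬(y ≥ 3*acc + val + 7)) → (2*y + 3*z ≤ (1/2)*u + 13 ∧ u ≤ 1 ∧ 3*z ≠ 3*u - 3 ∧ y ≠ -13))
So before the loop: (y ≥ 3*acc + val + 7 → ((y ≥ 3*acc + val + 7 → ((¬(y ≥ 3*acc + val + 7)) ∧ 9*val + 2*y ≤ (1/2)*u + 25 ∧ u ≤ 1 ∧ 9*val ≠ 3*u + 9 ∧ y ≠ -13)) ∧ ((¬(y ≥ 3*acc + val + 7)) → (9*val + 2*y ≤ (1/2)*u + 25 ∧ u ≤ 1 ∧ 9*val ≠ 3*u + 9 ∧ y ≠ -13)))) ∧ ((¬(y ≥ 3*acc + val + 7)) → (2*y + 3*z ≤ (1/2)*u + 13 ∧ u ≤ 1 ∧ 3*z ≠ 3*u - 3 ∧ y ≠ -13))
The weakest precondition is (y ≥ 3*acc + val + 7 → ((y ≥ 3*acc + val + 7 → ((¬(y ≥ 3*acc + val + 7)) ∧ 9*val + 2*y ≤ (1/2)*u + 25 ∧ u ≤ 1 ∧ 9*val ≠ 3*u + 9 ∧ y ≠ -13)) ∧ ((¬(y ≥ 3*acc + val + 7)) → (9*val + 2*y ≤ (1/2)*u + 25 ∧ u ≤ 1 ∧ 9*val ≠ 3*u + 9 ∧ y ≠ -13)))) ∧ ((¬(y ≥ 3*acc + val + 7)) → (2*y + 3*z ≤ (1/2)*u + 13 ∧ u ≤ 1 ∧ 3*z ≠ 3*u - 3 ∧ y ≠ -13)).
Check whether (y ≥ 3*acc + val + 7 → ((y ≥ 3*acc + val + 7 → ((¬(y ≥ 3*acc + val + 7)) ∧ 9*val + 2*y ≤ 45/2 ∧ 9*val ≠ -6 ∧ y ≠ -13)) ∧ ((¬(y ≥ 3*acc + val + 7)) → (9*val + 2*y ≤ 45/2 ∧ 9*val ≠ -6 ∧ y ≠ -13)))) ∧ ((¬(y ≥ 3*acc + val + 7)) → (2*y + 3*z ≤ 21/2 ∧ 3*z ≠ -18 ∧ y ≠ -13)) ∧ u = 2 implies it.
Countermodel: at the initial state acc = 0, u = 2, val = -20, y = -14, z = -7, the precondition holds but the weakest precondition fails.
Answer: invalid


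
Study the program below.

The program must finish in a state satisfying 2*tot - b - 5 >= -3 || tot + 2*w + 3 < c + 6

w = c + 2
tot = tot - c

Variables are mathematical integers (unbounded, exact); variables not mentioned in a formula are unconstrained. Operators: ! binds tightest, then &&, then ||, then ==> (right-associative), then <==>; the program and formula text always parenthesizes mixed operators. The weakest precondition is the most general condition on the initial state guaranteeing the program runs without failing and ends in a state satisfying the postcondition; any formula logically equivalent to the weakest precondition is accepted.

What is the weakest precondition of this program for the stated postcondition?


Working backward. After the program, the postcondition 2*tot - b - 5 >= -3 || tot + 2*w + 3 < c + 6 must hold; in canonical form it is 2*tot >= b + 2 || tot + 2*w < c + 3.
Before tot := tot - c: 2*tot >= b + 2*c + 2 || tot + 2*w < 2*c + 3
Before w := c + 2: 2*tot >= b + 2*c + 2 || tot < -1
Answer: WP = 2*tot >= b + 2*c + 2 || tot < -1


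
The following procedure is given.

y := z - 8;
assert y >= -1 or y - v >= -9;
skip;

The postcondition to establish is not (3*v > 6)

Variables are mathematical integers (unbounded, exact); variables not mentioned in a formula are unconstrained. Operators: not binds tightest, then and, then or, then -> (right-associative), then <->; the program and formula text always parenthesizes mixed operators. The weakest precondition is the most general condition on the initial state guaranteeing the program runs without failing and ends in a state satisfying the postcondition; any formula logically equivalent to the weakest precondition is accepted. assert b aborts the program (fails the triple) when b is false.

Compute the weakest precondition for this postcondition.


Working backward. After the program, not (3*v > 6) must hold.
Before skip: not (3*v > 6)
Before assert y >= -1 or y - v >= -9: (y >= -1 or y >= v - 9) and (not (3*v > 6))
Before y := z - 8: (z >= 7 or z >= v - 1) and (not (3*v > 6))
Answer: WP = (z >= 7 or z >= v - 1) and (not (3*v > 6))


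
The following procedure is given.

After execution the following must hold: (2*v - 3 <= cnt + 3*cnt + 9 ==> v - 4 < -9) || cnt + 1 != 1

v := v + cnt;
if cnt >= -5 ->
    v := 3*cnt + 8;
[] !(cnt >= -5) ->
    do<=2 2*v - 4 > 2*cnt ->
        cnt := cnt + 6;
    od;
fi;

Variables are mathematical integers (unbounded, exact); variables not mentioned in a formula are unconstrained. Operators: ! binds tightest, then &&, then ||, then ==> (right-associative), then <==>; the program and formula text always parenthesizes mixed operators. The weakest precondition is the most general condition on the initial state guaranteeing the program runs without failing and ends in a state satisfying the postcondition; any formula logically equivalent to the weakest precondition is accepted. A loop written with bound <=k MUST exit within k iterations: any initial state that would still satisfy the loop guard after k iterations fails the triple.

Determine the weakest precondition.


Working backward. After the program, the postcondition (2*v - 3 <= cnt + 3*cnt + 9 ==> v - 4 < -9) || cnt + 1 != 1 must hold; in canonical form it is (2*v <= 4*cnt + 12 ==> v < -5) || cnt != 0.
Then branch requires (2*cnt <= -4 ==> 3*cnt < -13) || cnt != 0; else branch requires (2*v > 2*cnt + 4 ==> ((2*v > 2*cnt + 16 ==> ((!(2*v > 2*cnt + 28)) && ((2*v <= 4*cnt + 60 ==> v < -5) || cnt != -12))) && ((!(2*v > 2*cnt + 16)) ==> ((2*v <= 4*cnt + 36 ==> v < -5) || cnt != -6)))) && ((!(2*v > 2*cnt + 4)) ==> ((2*v <= 4*cnt + 12 ==> v < -5) || cnt != 0)).
Before the if: (cnt >= -5 ==> ((2*cnt <= -4 ==> 3*cnt < -13) || cnt != 0)) && ((!(cnt >= -5)) ==> ((2*v > 2*cnt + 4 ==> ((2*v > 2*cnt + 16 ==> ((!(2*v > 2*cnt + 28)) && ((2*v <= 4*cnt + 60 ==> v < -5) || cnt != -12))) && ((!(2*v > 2*cnt + 16)) ==> ((2*v <= 4*cnt + 36 ==> v < -5) || cnt != -6)))) && ((!(2*v > 2*cnt + 4)) ==> ((2*v <= 4*cnt + 12 ==> v < -5) || cnt != 0))))
Before v := v + cnt: (cnt >= -5 ==> ((2*cnt <= -4 ==> 3*cnt < -13) || cnt != 0)) && ((!(cnt >= -5)) ==> ((2*v > 4 ==> ((2*v > 16 ==> ((!(2*v > 28)) && ((2*v <= 2*cnt + 60 ==> cnt + v < -5) || cnt != -12))) && ((!(2*v > 16)) ==> ((2*v <= 2*cnt + 36 ==> cnt + v < -5) || cnt != -6)))) && ((!(2*v > 4)) ==> ((2*v <= 2*cnt + 12 ==> cnt + v < -5) || cnt != 0))))
Answer: WP = (cnt >= -5 ==> ((2*cnt <= -4 ==> 3*cnt < -13) || cnt != 0)) && ((!(cnt >= -5)) ==> ((2*v > 4 ==> ((2*v > 16 ==> ((!(2*v > 28)) && ((2*v <= 2*cnt + 60 ==> cnt + v < -5) || cnt != -12))) && ((!(2*v > 16)) ==> ((2*v <= 2*cnt + 36 ==> cnt + v < -5) || cnt != -6)))) && ((!(2*v > 4)) ==> ((2*v <= 2*cnt + 12 ==> cnt + v < -5) || cnt != 0))))


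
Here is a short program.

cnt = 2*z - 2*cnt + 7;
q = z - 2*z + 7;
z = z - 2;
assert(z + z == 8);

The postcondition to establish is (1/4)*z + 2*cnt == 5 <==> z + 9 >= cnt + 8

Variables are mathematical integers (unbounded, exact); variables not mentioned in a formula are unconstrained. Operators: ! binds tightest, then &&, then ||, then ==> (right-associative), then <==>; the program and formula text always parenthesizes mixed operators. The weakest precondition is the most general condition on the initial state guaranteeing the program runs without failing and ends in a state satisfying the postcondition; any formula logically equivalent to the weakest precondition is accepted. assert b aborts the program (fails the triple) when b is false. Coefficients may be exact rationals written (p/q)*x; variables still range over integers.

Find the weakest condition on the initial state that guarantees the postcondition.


Working backward. After the program, the postcondition (1/4)*z + 2*cnt == 5 <==> z + 9 >= cnt + 8 must hold; in canonical form it is 2*cnt + (1/4)*z == 5 <==> z >= cnt - 1.
Before assert z + z == 8: 2*z == 8 && (2*cnt + (1/4)*z == 5 <==> z >= cnt - 1)
Before z := z - 2: 2*z == 12 && (2*cnt + (1/4)*z == 11/2 <==> z >= cnt + 1)
Before q := z - 2*z + 7: 2*z == 12 && (2*cnt + (1/4)*z == 11/2 <==> z >= cnt + 1)
Before cnt := 2*z - 2*cnt + 7: 2*z == 12 && ((17/4)*z == 4*cnt - 17/2 <==> 2*cnt >= z + 8)
Answer: WP = 2*z == 12 && ((17/4)*z == 4*cnt - 17/2 <==> 2*cnt >= z + 8)


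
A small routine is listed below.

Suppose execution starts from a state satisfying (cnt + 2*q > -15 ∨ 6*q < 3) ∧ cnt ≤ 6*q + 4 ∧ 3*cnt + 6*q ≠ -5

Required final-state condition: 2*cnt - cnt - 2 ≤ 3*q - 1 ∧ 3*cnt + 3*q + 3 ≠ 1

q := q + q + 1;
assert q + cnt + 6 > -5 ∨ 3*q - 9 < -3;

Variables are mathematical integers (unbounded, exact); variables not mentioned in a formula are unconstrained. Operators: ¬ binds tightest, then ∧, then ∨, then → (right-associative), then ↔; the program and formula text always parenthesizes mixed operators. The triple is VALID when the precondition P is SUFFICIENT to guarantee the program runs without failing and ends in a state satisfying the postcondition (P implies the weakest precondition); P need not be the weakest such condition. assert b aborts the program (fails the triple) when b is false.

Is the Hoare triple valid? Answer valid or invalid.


Working backward. After the program, the postcondition 2*cnt - cnt - 2 ≤ 3*q - 1 ∧ 3*cnt + 3*q + 3 ≠ 1 must hold; in canonical form it is cnt ≤ 3*q + 1 ∧ 3*cnt + 3*q ≠ -2.
Before assert q + cnt + 6 > -5 ∨ 3*q - 9 < -3: (cnt + q > -11 ∨ 3*q < 6) ∧ cnt ≤ 3*q + 1 ∧ 3*cnt + 3*q ≠ -2
Before q := q + q + 1: (cnt + 2*q > -12 ∨ 6*q < 3) ∧ cnt ≤ 6*q + 4 ∧ 3*cnt + 6*q ≠ -5
The weakest precondition is (cnt + 2*q > -12 ∨ 6*q < 3) ∧ cnt ≤ 6*q + 4 ∧ 3*cnt + 6*q ≠ -5.
Check whether (cnt + 2*q > -15 ∨ 6*q < 3) ∧ cnt ≤ 6*q + 4 ∧ 3*cnt + 6*q ≠ -5 implies it.
Countermodel: at the initial state cnt = -14, q = 1, the precondition holds but the weakest precondition fails.
Answer: invalid


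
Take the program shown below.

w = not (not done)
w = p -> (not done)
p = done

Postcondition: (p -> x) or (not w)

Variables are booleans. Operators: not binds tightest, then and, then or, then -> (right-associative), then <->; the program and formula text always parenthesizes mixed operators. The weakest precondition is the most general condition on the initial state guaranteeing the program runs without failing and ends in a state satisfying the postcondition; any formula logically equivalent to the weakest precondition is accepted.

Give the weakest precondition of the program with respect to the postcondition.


Working backward. After the program, (p -> x) or (not w) must hold.
Before p := done: (done -> x) or (not w)
Before w := p -> (not done): (done -> x) or (not (p -> (not done)))
Before w := not (not done): (done -> x) or (not (p -> (not done)))
Answer: WP = (done -> x) or (not (p -> (not done)))


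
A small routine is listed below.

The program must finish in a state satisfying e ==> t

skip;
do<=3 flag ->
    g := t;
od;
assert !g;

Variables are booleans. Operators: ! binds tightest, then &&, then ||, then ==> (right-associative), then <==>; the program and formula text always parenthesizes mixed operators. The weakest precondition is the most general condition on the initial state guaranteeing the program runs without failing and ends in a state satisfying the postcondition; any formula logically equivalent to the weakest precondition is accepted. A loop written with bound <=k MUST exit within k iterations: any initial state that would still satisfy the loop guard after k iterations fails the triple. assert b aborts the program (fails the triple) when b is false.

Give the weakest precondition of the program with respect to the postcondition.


Working backward. After the program, e ==> t must hold.
Before assert !g: (!g) && (e ==> t)
Before the loop (bound <=3), unroll the exhaustion recursion (WP_0 = exit-now case; WP_j = one more guarded iteration, up to j = 3):
  WP_0: (!flag) && (!g) && (e ==> t)
  WP_1: (flag ==> ((!flag) && (!t) && (e ==> t))) && ((!flag) ==> ((!g) && (e ==> t)))
  WP_2: (flag ==> ((flag ==> ((!flag) && (!t) && (e ==> t))) && ((!flag) ==> ((!t) && (e ==> t))))) && ((!flag) ==> ((!g) && (e ==> t)))
  WP_3: (flag ==> ((flag ==> ((flag ==> ((!flag) && (!t) && (e ==> t))) && ((!flag) ==> ((!t) && (e ==> t))))) && ((!flag) ==> ((!t) && (e ==> t))))) && ((!flag) ==> ((!g) && (e ==> t)))
So before the loop: (flag ==> ((flag ==> ((flag ==> ((!flag) && (!t) && (e ==> t))) && ((!flag) ==> ((!t) && (e ==> t))))) && ((!flag) ==> ((!t) && (e ==> t))))) && ((!flag) ==> ((!g) && (e ==> t)))
Before skip: (flag ==> ((flag ==> ((flag ==> ((!flag) && (!t) && (e ==> t))) && ((!flag) ==> ((!t) && (e ==> t))))) && ((!flag) ==> ((!t) && (e ==> t))))) && ((!flag) ==> ((!g) && (e ==> t)))
Answer: WP = (flag ==> ((flag ==> ((flag ==> ((!flag) && (!t) && (e ==> t))) && ((!flag) ==> ((!t) && (e ==> t))))) && ((!flag) ==> ((!t) && (e ==> t))))) && ((!flag) ==> ((!g) && (e ==> t)))


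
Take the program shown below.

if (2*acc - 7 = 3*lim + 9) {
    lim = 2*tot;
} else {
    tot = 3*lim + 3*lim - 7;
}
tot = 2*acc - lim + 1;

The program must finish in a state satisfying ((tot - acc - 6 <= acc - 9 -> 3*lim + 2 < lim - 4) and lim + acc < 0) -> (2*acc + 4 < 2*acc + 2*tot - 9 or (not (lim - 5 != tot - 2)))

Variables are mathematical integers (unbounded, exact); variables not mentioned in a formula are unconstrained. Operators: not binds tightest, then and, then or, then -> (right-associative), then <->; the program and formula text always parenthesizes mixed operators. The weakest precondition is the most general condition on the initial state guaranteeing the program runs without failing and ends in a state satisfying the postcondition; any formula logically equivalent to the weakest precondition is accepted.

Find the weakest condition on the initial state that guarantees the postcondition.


Working backward. After the program, the postcondition ((tot - acc - 6 <= acc - 9 -> 3*lim + 2 < lim - 4) and lim + acc < 0) -> (2*acc + 4 < 2*acc + 2*tot - 9 or (not (lim - 5 != tot - 2))) must hold; in canonical form it is ((tot <= 2*acc - 3 -> 2*lim < -6) and acc + lim < 0) -> (2*tot > 13 or (not (lim != tot + 3))).
Before tot := 2*acc - lim + 1: ((lim >= 4 -> 2*lim < -6) and acc + lim < 0) -> (4*acc > 2*lim + 11 or (not (2*lim != 2*acc + 4)))
Then branch requires ((2*tot >= 4 -> 4*tot < -6) and acc + 2*tot < 0) -> (4*acc > 4*tot + 11 or (not (4*tot != 2*acc + 4))); else branch requires ((lim >= 4 -> 2*lim < -6) and acc + lim < 0) -> (4*acc > 2*lim + 11 or (not (2*lim != 2*acc + 4))).
Before the if: (2*acc = 3*lim + 16 -> (((2*tot >= 4 -> 4*tot < -6) and acc + 2*tot < 0) -> (4*acc > 4*tot + 11 or (not (4*tot != 2*acc + 4))))) and ((not (2*acc = 3*lim + 16)) -> (((lim >= 4 -> 2*lim < -6) and acc + lim < 0) -> (4*acc > 2*lim + 11 or (not (2*lim != 2*acc + 4)))))
Answer: WP = (2*acc = 3*lim + 16 -> (((2*tot >= 4 -> 4*tot < -6) and acc + 2*tot < 0) -> (4*acc > 4*tot + 11 or (not (4*tot != 2*acc + 4))))) and ((not (2*acc = 3*lim + 16)) -> (((lim >= 4 -> 2*lim < -6) and acc + lim < 0) -> (4*acc > 2*lim + 11 or (not (2*lim != 2*acc + 4)))))


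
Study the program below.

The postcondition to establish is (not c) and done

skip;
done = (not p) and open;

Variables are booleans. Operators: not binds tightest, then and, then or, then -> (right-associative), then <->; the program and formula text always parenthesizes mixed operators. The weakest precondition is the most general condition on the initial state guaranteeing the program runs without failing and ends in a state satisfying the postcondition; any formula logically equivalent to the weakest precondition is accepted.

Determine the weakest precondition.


Working backward. After the program, (not c) and done must hold.
Before done := (not p) and open: (not c) and (not p) and open
Before skip: (not c) and (not p) and open
Answer: WP = (not c) and (not p) and open


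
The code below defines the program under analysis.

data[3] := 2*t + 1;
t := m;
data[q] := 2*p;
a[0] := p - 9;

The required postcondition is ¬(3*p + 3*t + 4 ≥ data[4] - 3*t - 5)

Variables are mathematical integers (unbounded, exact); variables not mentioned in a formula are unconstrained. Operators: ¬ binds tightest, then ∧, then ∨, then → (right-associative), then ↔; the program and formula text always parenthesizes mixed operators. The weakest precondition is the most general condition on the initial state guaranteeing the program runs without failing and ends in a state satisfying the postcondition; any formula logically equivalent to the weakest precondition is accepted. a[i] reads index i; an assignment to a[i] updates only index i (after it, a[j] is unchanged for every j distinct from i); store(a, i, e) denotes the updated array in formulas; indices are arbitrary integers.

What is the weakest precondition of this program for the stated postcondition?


Working backward. After the program, the postcondition ¬(3*p + 3*t + 4 ≥ data[4] - 3*t - 5) must hold; in canonical form it is ¬(3*p + 6*t ≥ data[4] - 9).
Before a[0] := p - 9: ¬(3*p + 6*t ≥ data[4] - 9)
Before data[q] := 2*p: ¬(3*p + 6*t ≥ store(data, q, 2*p)[4] - 9)
Before t := m: ¬(6*m + 3*p ≥ store(data, q, 2*p)[4] - 9)
Before data[3] := 2*t + 1: ¬(6*m + 3*p ≥ store(store(data, 3, 2*t + 1), q, 2*p)[4] - 9)
Answer: WP = ¬(6*m + 3*p ≥ store(store(data, 3, 2*t + 1), q, 2*p)[4] - 9)


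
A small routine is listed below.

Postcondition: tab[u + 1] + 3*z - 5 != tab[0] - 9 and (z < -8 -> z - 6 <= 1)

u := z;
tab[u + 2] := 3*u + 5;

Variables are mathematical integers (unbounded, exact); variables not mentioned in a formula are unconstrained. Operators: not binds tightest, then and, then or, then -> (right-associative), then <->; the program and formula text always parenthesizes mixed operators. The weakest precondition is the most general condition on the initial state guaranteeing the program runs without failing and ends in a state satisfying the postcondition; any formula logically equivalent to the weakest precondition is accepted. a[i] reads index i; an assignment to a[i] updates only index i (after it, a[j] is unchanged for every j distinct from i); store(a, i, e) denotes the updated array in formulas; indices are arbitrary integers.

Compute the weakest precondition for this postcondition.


Working backward. After the program, the postcondition tab[u + 1] + 3*z - 5 != tab[0] - 9 and (z < -8 -> z - 6 <= 1) must hold; in canonical form it is tab[u + 1] + 3*z != tab[0] - 4 and (z < -8 -> z <= 7).
Before tab[u + 2] := 3*u + 5: store(tab, u + 2, 3*u + 5)[u + 1] + 3*z != store(tab, u + 2, 3*u + 5)[0] - 4 and (z < -8 -> z <= 7)
Before u := z: store(tab, z + 2, 3*z + 5)[z + 1] + 3*z != store(tab, z + 2, 3*z + 5)[0] - 4 and (z < -8 -> z <= 7)
Answer: WP = store(tab, z + 2, 3*z + 5)[z + 1] + 3*z != store(tab, z + 2, 3*z + 5)[0] - 4 and (z < -8 -> z <= 7)


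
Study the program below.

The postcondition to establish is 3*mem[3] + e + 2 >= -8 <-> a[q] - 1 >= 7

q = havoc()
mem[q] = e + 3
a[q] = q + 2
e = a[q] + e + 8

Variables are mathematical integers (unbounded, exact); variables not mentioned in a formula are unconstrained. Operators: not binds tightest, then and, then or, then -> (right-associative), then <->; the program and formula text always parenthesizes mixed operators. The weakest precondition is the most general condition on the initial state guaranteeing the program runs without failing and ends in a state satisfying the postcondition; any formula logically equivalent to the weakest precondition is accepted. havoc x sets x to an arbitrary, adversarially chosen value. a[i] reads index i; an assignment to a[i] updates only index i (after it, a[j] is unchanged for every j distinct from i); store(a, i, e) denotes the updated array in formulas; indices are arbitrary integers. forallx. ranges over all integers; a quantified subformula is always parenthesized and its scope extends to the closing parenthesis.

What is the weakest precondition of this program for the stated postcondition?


Working backward. After the program, the postcondition 3*mem[3] + e + 2 >= -8 <-> a[q] - 1 >= 7 must hold; in canonical form it is 3*mem[3] + e >= -10 <-> a[q] >= 8.
Before e := a[q] + e + 8: a[q] + 3*mem[3] + e >= -18 <-> a[q] >= 8
Before a[q] := q + 2: 3*mem[3] + store(a, q, q + 2)[q] + e >= -18 <-> store(a, q, q + 2)[q] >= 8
Before mem[q] := e + 3: store(a, q, q + 2)[q] + 3*store(mem, q, e + 3)[3] + e >= -18 <-> store(a, q, q + 2)[q] >= 8
Before havoc q: forall q_1. (store(a, q_1, q_1 + 2)[q_1] + 3*store(mem, q_1, e + 3)[3] + e >= -18 <-> store(a, q_1, q_1 + 2)[q_1] >= 8)
Answer: WP = forall q_1. (store(a, q_1, q_1 + 2)[q_1] + 3*store(mem, q_1, e + 3)[3] + e >= -18 <-> store(a, q_1, q_1 + 2)[q_1] >= 8)


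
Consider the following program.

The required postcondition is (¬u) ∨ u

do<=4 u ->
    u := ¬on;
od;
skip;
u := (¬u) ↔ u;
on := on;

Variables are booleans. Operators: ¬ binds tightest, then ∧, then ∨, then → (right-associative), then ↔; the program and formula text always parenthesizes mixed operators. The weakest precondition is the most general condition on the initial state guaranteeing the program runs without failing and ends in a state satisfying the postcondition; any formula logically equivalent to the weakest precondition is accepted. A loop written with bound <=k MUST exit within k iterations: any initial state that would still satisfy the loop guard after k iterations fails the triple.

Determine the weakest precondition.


Working backward. After the program, the postcondition (¬u) ∨ u must hold; in canonical form it is true.
Before on := on: true
Before u := (¬u) ↔ u: true
Before skip: true
Before the loop (bound <=4), unroll the exhaustion recursion (WP_0 = exit-now case; WP_j = one more guarded iteration, up to j = 4):
  WP_0: ¬u
  WP_1: u → on
  WP_2: u → ((¬on) → on)
  WP_3: u → ((¬on) → ((¬on) → on))
  WP_4: u → ((¬on) → ((¬on) → ((¬on) → on)))
So before the loop: u → ((¬on) → ((¬on) → ((¬on) → on)))
Answer: WP = u → ((¬on) → ((¬on) → ((¬on) → on)))


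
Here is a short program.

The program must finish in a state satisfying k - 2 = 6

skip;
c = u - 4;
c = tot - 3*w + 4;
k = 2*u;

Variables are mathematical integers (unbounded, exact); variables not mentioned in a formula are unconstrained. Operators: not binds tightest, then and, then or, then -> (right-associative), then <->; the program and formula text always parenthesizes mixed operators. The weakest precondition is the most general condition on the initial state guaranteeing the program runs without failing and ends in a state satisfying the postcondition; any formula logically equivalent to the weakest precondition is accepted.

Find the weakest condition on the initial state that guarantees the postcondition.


Working backward. After the program, the postcondition k - 2 = 6 must hold; in canonical form it is k = 8.
Before k := 2*u: 2*u = 8
Before c := tot - 3*w + 4: 2*u = 8
Before c := u - 4: 2*u = 8
Before skip: 2*u = 8
Answer: WP = 2*u = 8


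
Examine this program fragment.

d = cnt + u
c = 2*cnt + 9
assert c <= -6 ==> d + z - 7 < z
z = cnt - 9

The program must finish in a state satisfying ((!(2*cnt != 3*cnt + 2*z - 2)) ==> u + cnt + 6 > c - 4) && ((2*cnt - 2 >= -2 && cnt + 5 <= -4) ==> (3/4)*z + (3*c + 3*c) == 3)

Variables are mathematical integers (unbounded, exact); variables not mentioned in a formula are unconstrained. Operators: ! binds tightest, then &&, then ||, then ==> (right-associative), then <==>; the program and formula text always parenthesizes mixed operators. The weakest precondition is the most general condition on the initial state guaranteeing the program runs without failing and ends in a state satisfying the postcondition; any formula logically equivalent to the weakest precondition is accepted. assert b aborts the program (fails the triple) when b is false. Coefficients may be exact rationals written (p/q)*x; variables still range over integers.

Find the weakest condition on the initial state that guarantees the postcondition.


Working backward. After the program, the postcondition ((!(2*cnt != 3*cnt + 2*z - 2)) ==> u + cnt + 6 > c - 4) && ((2*cnt - 2 >= -2 && cnt + 5 <= -4) ==> (3/4)*z + (3*c + 3*c) == 3) must hold; in canonical form it is ((!(cnt + 2*z != 2)) ==> cnt + u > c - 10) && ((2*cnt >= 0 && cnt <= -9) ==> 6*c + (3/4)*z == 3).
Before z := cnt - 9: ((!(3*cnt != 20)) ==> cnt + u > c - 10) && ((2*cnt >= 0 && cnt <= -9) ==> 6*c + (3/4)*cnt == 39/4)
Before assert c <= -6 ==> d + z - 7 < z: (c <= -6 ==> d < 7) && ((!(3*cnt != 20)) ==> cnt + u > c - 10) && ((2*cnt >= 0 && cnt <= -9) ==> 6*c + (3/4)*cnt == 39/4)
Before c := 2*cnt + 9: (2*cnt <= -15 ==> d < 7) && ((!(3*cnt != 20)) ==> u > cnt - 1) && ((2*cnt >= 0 && cnt <= -9) ==> (51/4)*cnt == -177/4)
Before d := cnt + u: (2*cnt <= -15 ==> cnt + u < 7) && ((!(3*cnt != 20)) ==> u > cnt - 1) && ((2*cnt >= 0 && cnt <= -9) ==> (51/4)*cnt == -177/4)
Answer: WP = (2*cnt <= -15 ==> cnt + u < 7) && ((!(3*cnt != 20)) ==> u > cnt - 1) && ((2*cnt >= 0 && cnt <= -9) ==> (51/4)*cnt == -177/4)


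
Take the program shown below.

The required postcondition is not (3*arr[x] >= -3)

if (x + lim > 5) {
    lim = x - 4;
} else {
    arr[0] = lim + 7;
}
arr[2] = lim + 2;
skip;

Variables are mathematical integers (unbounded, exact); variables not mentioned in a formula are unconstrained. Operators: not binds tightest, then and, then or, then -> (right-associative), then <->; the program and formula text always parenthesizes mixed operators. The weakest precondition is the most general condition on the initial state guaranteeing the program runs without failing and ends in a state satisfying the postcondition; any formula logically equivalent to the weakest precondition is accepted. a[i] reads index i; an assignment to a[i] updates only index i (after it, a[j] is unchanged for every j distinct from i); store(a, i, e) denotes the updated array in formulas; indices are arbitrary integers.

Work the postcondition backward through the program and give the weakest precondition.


Working backward. After the program, not (3*arr[x] >= -3) must hold.
Before skip: not (3*arr[x] >= -3)
Before arr[2] := lim + 2: not (3*store(arr, 2, lim + 2)[x] >= -3)
Then branch requires not (3*store(arr, 2, x - 2)[x] >= -3); else branch requires not (3*store(store(arr, 0, lim + 7), 2, lim + 2)[x] >= -3).
Before the if: (lim + x > 5 -> (not (3*store(arr, 2, x - 2)[x] >= -3))) and ((not (lim + x > 5)) -> (not (3*store(store(arr, 0, lim + 7), 2, lim + 2)[x] >= -3)))
Answer: WP = (lim + x > 5 -> (not (3*store(arr, 2, x - 2)[x] >= -3))) and ((not (lim + x > 5)) -> (not (3*store(store(arr, 0, lim + 7), 2, lim + 2)[x] >= -3)))


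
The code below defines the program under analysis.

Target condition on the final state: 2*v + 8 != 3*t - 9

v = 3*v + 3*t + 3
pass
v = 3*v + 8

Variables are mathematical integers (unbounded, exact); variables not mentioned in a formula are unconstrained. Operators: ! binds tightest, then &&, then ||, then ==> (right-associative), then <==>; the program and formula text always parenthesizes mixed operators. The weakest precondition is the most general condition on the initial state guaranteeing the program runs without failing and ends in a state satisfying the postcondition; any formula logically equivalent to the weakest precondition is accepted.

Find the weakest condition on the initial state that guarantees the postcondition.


Working backward. After the program, the postcondition 2*v + 8 != 3*t - 9 must hold; in canonical form it is 2*v != 3*t - 17.
Before v := 3*v + 8: 6*v != 3*t - 33
Before skip: 6*v != 3*t - 33
Before v := 3*v + 3*t + 3: 15*t + 18*v != -51
Answer: WP = 15*t + 18*v != -51


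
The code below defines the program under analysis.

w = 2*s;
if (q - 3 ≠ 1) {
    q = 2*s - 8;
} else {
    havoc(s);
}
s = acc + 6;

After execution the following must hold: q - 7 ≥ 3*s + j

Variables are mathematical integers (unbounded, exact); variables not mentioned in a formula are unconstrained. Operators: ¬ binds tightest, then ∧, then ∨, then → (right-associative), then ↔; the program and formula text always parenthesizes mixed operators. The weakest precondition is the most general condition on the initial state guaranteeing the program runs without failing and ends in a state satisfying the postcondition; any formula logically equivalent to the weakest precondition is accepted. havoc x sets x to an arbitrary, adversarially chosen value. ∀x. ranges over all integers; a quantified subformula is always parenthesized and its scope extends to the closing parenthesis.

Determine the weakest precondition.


Working backward. After the program, the postcondition q - 7 ≥ 3*s + j must hold; in canonical form it is q ≥ j + 3*s + 7.
Before s := acc + 6: q ≥ 3*acc + j + 25
Then branch requires 2*s ≥ 3*acc + j + 33; else branch requires q ≥ 3*acc + j + 25.
Before the if: (q ≠ 4 → 2*s ≥ 3*acc + j + 33) ∧ ((¬(q ≠ 4)) → q ≥ 3*acc + j + 25)
Before w := 2*s: (q ≠ 4 → 2*s ≥ 3*acc + j + 33) ∧ ((¬(q ≠ 4)) → q ≥ 3*acc + j + 25)
Answer: WP = (q ≠ 4 → 2*s ≥ 3*acc + j + 33) ∧ ((¬(q ≠ 4)) → q ≥ 3*acc + j + 25)


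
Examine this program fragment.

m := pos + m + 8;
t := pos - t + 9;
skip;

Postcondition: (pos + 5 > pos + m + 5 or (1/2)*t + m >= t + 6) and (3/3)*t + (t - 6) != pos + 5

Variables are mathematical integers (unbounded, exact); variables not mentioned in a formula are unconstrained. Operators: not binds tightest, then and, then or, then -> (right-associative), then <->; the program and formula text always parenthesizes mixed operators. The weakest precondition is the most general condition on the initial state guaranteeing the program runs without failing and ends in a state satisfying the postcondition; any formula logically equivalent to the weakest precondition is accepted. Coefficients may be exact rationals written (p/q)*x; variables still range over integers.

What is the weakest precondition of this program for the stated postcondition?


Working backward. After the program, the postcondition (pos + 5 > pos + m + 5 or (1/2)*t + m >= t + 6) and (3/3)*t + (t - 6) != pos + 5 must hold; in canonical form it is (m < 0 or m >= (1/2)*t + 6) and 2*t != pos + 11.
Before skip: (m < 0 or m >= (1/2)*t + 6) and 2*t != pos + 11
Before t := pos - t + 9: (m < 0 or m + (1/2)*t >= (1/2)*pos + 21/2) and pos != 2*t - 7
Before m := pos + m + 8: (m + pos < -8 or m + (1/2)*pos + (1/2)*t >= 5/2) and pos != 2*t - 7
Answer: WP = (m + pos < -8 or m + (1/2)*pos + (1/2)*t >= 5/2) and pos != 2*t - 7
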